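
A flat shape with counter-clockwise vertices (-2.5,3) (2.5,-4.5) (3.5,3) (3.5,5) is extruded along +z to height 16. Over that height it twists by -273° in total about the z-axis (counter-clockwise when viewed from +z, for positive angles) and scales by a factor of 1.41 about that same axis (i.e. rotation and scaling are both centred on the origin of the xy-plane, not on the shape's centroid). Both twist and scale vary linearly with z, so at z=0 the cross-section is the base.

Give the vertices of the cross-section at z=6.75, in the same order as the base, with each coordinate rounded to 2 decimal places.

t = z/height = 6.75/16 = 0.421875
s = 1 + (scale-1)·z/height = 1 + (1.41-1)·6.75/16 = 1.172969
θ = twist·z/height = -273°·6.75/16 = -115.1719° = -2.010128 rad
cos θ = -0.425335, sin θ = -0.905036 (intermediates below are computed at full precision and shown rounded to 5 d.p.)
v1: (-2.5,3) → rotate → (3.77845,0.98658) → ×s → (4.43200,1.15723) → (4.43,1.16)
v2: (2.5,-4.5) → rotate → (-5.13600,-0.34858) → ×s → (-6.02437,-0.40888) → (-6.02,-0.41)
v3: (3.5,3) → rotate → (1.22644,-4.44363) → ×s → (1.43857,-5.21224) → (1.44,-5.21)
v4: (3.5,5) → rotate → (3.03651,-5.29430) → ×s → (3.56173,-6.21005) → (3.56,-6.21)

Cross-section at z=6.75: (4.43,1.16) (-6.02,-0.41) (1.44,-5.21) (3.56,-6.21)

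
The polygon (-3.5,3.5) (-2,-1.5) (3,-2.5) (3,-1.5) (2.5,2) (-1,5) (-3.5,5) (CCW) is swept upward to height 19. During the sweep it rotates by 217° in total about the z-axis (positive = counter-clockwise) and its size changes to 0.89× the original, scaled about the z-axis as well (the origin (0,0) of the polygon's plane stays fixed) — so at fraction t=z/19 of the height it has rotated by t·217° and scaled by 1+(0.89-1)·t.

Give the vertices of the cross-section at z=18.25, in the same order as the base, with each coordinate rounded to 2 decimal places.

t = z/height = 18.25/19 = 0.960526
s = 1 + (scale-1)·z/height = 1 + (0.89-1)·18.25/19 = 0.894342
θ = twist·z/height = 217°·18.25/19 = 208.4342° = 3.637863 rad
cos θ = -0.879364, sin θ = -0.476149 (intermediates below are computed at full precision and shown rounded to 5 d.p.)
v1: (-3.5,3.5) → rotate → (4.74430,-1.41125) → ×s → (4.24303,-1.26214) → (4.24,-1.26)
v2: (-2,-1.5) → rotate → (1.04450,2.27135) → ×s → (0.93414,2.03136) → (0.93,2.03)
v3: (3,-2.5) → rotate → (-3.82847,0.76996) → ×s → (-3.42396,0.68861) → (-3.42,0.69)
v4: (3,-1.5) → rotate → (-3.35232,-0.10940) → ×s → (-2.99812,-0.09784) → (-3.00,-0.10)
v5: (2.5,2) → rotate → (-1.24611,-2.94910) → ×s → (-1.11445,-2.63751) → (-1.11,-2.64)
v6: (-1,5) → rotate → (3.26011,-3.92067) → ×s → (2.91565,-3.50642) → (2.92,-3.51)
v7: (-3.5,5) → rotate → (5.45852,-2.73030) → ×s → (4.88179,-2.44182) → (4.88,-2.44)

Cross-section at z=18.25: (4.24,-1.26) (0.93,2.03) (-3.42,0.69) (-3.00,-0.10) (-1.11,-2.64) (2.92,-3.51) (4.88,-2.44)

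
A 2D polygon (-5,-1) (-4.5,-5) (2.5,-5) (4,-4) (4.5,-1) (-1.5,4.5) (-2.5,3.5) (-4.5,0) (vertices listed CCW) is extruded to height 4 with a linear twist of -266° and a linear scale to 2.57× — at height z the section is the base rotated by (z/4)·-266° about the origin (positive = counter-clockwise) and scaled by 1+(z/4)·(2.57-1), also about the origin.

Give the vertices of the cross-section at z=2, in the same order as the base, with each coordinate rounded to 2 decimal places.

Cross-section at z=2: (4.78,7.74) (-1.05,11.96) (-9.57,2.82) (-10.09,-0.35) (-6.78,-4.66) (7.70,-3.52) (7.61,-1.00) (5.48,5.87)

t = z/height = 2/4 = 0.5
s = 1 + (scale-1)·z/height = 1 + (2.57-1)·2/4 = 1.785000
θ = twist·z/height = -266°·2/4 = -133.0000° = -2.321288 rad
cos θ = -0.681998, sin θ = -0.731354 (intermediates below are computed at full precision and shown rounded to 5 d.p.)
v1: (-5,-1) → rotate → (2.67864,4.33877) → ×s → (4.78137,7.74470) → (4.78,7.74)
v2: (-4.5,-5) → rotate → (-0.58778,6.70108) → ×s → (-1.04918,11.96143) → (-1.05,11.96)
v3: (2.5,-5) → rotate → (-5.36176,1.58161) → ×s → (-9.57075,2.82317) → (-9.57,2.82)
v4: (4,-4) → rotate → (-5.65341,-0.19742) → ×s → (-10.09133,-0.35240) → (-10.09,-0.35)
v5: (4.5,-1) → rotate → (-3.80035,-2.60909) → ×s → (-6.78362,-4.65723) → (-6.78,-4.66)
v6: (-1.5,4.5) → rotate → (4.31409,-1.97196) → ×s → (7.70065,-3.51995) → (7.70,-3.52)
v7: (-2.5,3.5) → rotate → (4.26473,-0.55861) → ×s → (7.61255,-0.99712) → (7.61,-1.00)
v8: (-4.5,0) → rotate → (3.06899,3.29109) → ×s → (5.47815,5.87460) → (5.48,5.87)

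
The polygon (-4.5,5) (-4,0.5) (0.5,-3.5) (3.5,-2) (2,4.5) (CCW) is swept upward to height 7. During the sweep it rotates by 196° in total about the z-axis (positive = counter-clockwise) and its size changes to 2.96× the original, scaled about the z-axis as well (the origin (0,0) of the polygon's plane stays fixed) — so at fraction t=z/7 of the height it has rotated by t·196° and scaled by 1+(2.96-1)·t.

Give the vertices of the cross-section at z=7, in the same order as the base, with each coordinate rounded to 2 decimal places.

t = z/height = 7/7 = 1
s = 1 + (scale-1)·z/height = 1 + (2.96-1)·7/7 = 2.960000
θ = twist·z/height = 196°·7/7 = 196.0000° = 3.420845 rad
cos θ = -0.961262, sin θ = -0.275637 (intermediates below are computed at full precision and shown rounded to 5 d.p.)
v1: (-4.5,5) → rotate → (5.70386,-3.56594) → ×s → (16.88344,-10.55518) → (16.88,-10.56)
v2: (-4,0.5) → rotate → (3.98287,0.62192) → ×s → (11.78928,1.84088) → (11.79,1.84)
v3: (0.5,-3.5) → rotate → (-1.44536,3.22660) → ×s → (-4.27827,9.55073) → (-4.28,9.55)
v4: (3.5,-2) → rotate → (-3.91569,0.95779) → ×s → (-11.59044,2.83507) → (-11.59,2.84)
v5: (2,4.5) → rotate → (-0.68216,-4.87695) → ×s → (-2.01918,-14.43578) → (-2.02,-14.44)

Cross-section at z=7: (16.88,-10.56) (11.79,1.84) (-4.28,9.55) (-11.59,2.84) (-2.02,-14.44)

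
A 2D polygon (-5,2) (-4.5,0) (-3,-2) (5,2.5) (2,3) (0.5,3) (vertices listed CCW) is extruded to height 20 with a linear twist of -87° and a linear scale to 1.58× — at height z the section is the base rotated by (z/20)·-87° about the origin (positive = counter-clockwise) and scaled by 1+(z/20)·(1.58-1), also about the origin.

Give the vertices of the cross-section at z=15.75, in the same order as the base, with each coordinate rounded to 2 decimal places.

t = z/height = 15.75/20 = 0.7875
s = 1 + (scale-1)·z/height = 1 + (1.58-1)·15.75/20 = 1.456750
θ = twist·z/height = -87°·15.75/20 = -68.5125° = -1.195769 rad
cos θ = 0.366298, sin θ = -0.930498 (intermediates below are computed at full precision and shown rounded to 5 d.p.)
v1: (-5,2) → rotate → (0.02950,5.38508) → ×s → (0.04298,7.84472) → (0.04,7.84)
v2: (-4.5,0) → rotate → (-1.64834,4.18724) → ×s → (-2.40122,6.09976) → (-2.40,6.10)
v3: (-3,-2) → rotate → (-2.95989,2.05890) → ×s → (-4.31182,2.99930) → (-4.31,3.00)
v4: (5,2.5) → rotate → (4.15773,-3.73674) → ×s → (6.05678,-5.44350) → (6.06,-5.44)
v5: (2,3) → rotate → (3.52409,-0.76210) → ×s → (5.13372,-1.11019) → (5.13,-1.11)
v6: (0.5,3) → rotate → (2.97464,0.63365) → ×s → (4.33331,0.92306) → (4.33,0.92)

Cross-section at z=15.75: (0.04,7.84) (-2.40,6.10) (-4.31,3.00) (6.06,-5.44) (5.13,-1.11) (4.33,0.92)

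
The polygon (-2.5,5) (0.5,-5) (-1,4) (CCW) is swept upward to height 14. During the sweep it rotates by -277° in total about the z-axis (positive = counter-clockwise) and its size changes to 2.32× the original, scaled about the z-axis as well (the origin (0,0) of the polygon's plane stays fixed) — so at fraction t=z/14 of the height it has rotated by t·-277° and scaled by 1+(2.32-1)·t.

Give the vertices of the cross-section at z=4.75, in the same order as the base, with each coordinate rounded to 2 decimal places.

Cross-section at z=4.75: (7.47,3.11) (-7.27,-0.22) (5.88,1.04)

t = z/height = 4.75/14 = 0.339286
s = 1 + (scale-1)·z/height = 1 + (2.32-1)·4.75/14 = 1.447857
θ = twist·z/height = -277°·4.75/14 = -93.9821° = -1.640298 rad
cos θ = -0.069446, sin θ = -0.997586 (intermediates below are computed at full precision and shown rounded to 5 d.p.)
v1: (-2.5,5) → rotate → (5.16154,2.14674) → ×s → (7.47318,3.10817) → (7.47,3.11)
v2: (0.5,-5) → rotate → (-5.02265,-0.15157) → ×s → (-7.27208,-0.21944) → (-7.27,-0.22)
v3: (-1,4) → rotate → (4.05979,0.71980) → ×s → (5.87799,1.04217) → (5.88,1.04)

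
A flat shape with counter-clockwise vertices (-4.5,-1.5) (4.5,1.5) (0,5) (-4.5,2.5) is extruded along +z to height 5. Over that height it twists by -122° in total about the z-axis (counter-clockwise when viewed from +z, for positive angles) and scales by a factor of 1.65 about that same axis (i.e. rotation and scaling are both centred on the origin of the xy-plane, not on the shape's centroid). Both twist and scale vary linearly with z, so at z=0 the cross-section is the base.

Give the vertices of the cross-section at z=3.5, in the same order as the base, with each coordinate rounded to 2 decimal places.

Cross-section at z=3.5: (-2.70,6.35) (2.70,-6.35) (7.25,0.58) (3.10,6.82)

t = z/height = 3.5/5 = 0.7
s = 1 + (scale-1)·z/height = 1 + (1.65-1)·3.5/5 = 1.455000
θ = twist·z/height = -122°·3.5/5 = -85.4000° = -1.490511 rad
cos θ = 0.080199, sin θ = -0.996779 (intermediates below are computed at full precision and shown rounded to 5 d.p.)
v1: (-4.5,-1.5) → rotate → (-1.85606,4.36521) → ×s → (-2.70057,6.35138) → (-2.70,6.35)
v2: (4.5,1.5) → rotate → (1.85606,-4.36521) → ×s → (2.70057,-6.35138) → (2.70,-6.35)
v3: (0,5) → rotate → (4.98389,0.40099) → ×s → (7.25157,0.58345) → (7.25,0.58)
v4: (-4.5,2.5) → rotate → (2.13105,4.68600) → ×s → (3.10068,6.81813) → (3.10,6.82)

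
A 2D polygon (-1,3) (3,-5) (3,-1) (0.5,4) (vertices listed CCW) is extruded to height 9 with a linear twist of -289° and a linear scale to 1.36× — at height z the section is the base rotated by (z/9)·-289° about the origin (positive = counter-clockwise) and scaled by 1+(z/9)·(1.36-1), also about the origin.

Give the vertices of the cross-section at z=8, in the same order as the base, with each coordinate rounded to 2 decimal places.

t = z/height = 8/9 = 0.888889
s = 1 + (scale-1)·z/height = 1 + (1.36-1)·8/9 = 1.320000
θ = twist·z/height = -289°·8/9 = -256.8889° = -4.483557 rad
cos θ = -0.226840, sin θ = 0.973932 (intermediates below are computed at full precision and shown rounded to 5 d.p.)
v1: (-1,3) → rotate → (-2.69496,-1.65445) → ×s → (-3.55734,-2.18388) → (-3.56,-2.18)
v2: (3,-5) → rotate → (4.18914,4.05600) → ×s → (5.52966,5.35392) → (5.53,5.35)
v3: (3,-1) → rotate → (0.29341,3.14864) → ×s → (0.38730,4.15620) → (0.39,4.16)
v4: (0.5,4) → rotate → (-4.00915,-0.42039) → ×s → (-5.29208,-0.55492) → (-5.29,-0.55)

Cross-section at z=8: (-3.56,-2.18) (5.53,5.35) (0.39,4.16) (-5.29,-0.55)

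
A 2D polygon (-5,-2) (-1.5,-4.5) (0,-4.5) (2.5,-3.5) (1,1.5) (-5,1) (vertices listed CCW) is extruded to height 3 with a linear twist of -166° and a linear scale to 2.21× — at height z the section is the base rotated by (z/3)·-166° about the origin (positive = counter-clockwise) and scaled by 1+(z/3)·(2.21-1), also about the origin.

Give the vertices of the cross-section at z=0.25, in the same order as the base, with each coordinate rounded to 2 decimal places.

t = z/height = 0.25/3 = 0.0833333
s = 1 + (scale-1)·z/height = 1 + (2.21-1)·0.25/3 = 1.100833
θ = twist·z/height = -166°·0.25/3 = -13.8333° = -0.241437 rad
cos θ = 0.970995, sin θ = -0.239098 (intermediates below are computed at full precision and shown rounded to 5 d.p.)
v1: (-5,-2) → rotate → (-5.33317,-0.74650) → ×s → (-5.87094,-0.82177) → (-5.87,-0.82)
v2: (-1.5,-4.5) → rotate → (-2.53244,-4.01083) → ×s → (-2.78779,-4.41526) → (-2.79,-4.42)
v3: (0,-4.5) → rotate → (-1.07594,-4.36948) → ×s → (-1.18443,-4.81007) → (-1.18,-4.81)
v4: (2.5,-3.5) → rotate → (1.59064,-3.99623) → ×s → (1.75103,-4.39918) → (1.75,-4.40)
v5: (1,1.5) → rotate → (1.32964,1.21739) → ×s → (1.46372,1.34015) → (1.46,1.34)
v6: (-5,1) → rotate → (-4.61588,2.16649) → ×s → (-5.08131,2.38494) → (-5.08,2.38)

Cross-section at z=0.25: (-5.87,-0.82) (-2.79,-4.42) (-1.18,-4.81) (1.75,-4.40) (1.46,1.34) (-5.08,2.38)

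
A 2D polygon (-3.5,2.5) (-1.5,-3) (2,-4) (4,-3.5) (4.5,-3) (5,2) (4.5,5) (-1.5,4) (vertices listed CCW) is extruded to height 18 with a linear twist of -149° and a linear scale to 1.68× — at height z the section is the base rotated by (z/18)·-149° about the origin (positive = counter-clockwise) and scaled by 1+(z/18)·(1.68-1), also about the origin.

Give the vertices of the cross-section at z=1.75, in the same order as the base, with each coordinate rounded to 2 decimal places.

Cross-section at z=1.75: (-2.95,3.51) (-2.35,-2.70) (1.00,-4.66) (3.20,-4.68) (3.84,-4.30) (5.69,0.73) (5.98,3.96) (-0.48,4.53)

t = z/height = 1.75/18 = 0.0972222
s = 1 + (scale-1)·z/height = 1 + (1.68-1)·1.75/18 = 1.066111
θ = twist·z/height = -149°·1.75/18 = -14.4861° = -0.252830 rad
cos θ = 0.968208, sin θ = -0.250145 (intermediates below are computed at full precision and shown rounded to 5 d.p.)
v1: (-3.5,2.5) → rotate → (-2.76337,3.29603) → ×s → (-2.94605,3.51393) → (-2.95,3.51)
v2: (-1.5,-3) → rotate → (-2.20275,-2.52941) → ×s → (-2.34837,-2.69663) → (-2.35,-2.70)
v3: (2,-4) → rotate → (0.93584,-4.37312) → ×s → (0.99770,-4.66224) → (1.00,-4.66)
v4: (4,-3.5) → rotate → (2.99732,-4.38931) → ×s → (3.19548,-4.67949) → (3.20,-4.68)
v5: (4.5,-3) → rotate → (3.60650,-4.03028) → ×s → (3.84493,-4.29673) → (3.84,-4.30)
v6: (5,2) → rotate → (5.34133,0.68569) → ×s → (5.69445,0.73102) → (5.69,0.73)
v7: (4.5,5) → rotate → (5.60766,3.71539) → ×s → (5.97839,3.96102) → (5.98,3.96)
v8: (-1.5,4) → rotate → (-0.45173,4.24805) → ×s → (-0.48160,4.52889) → (-0.48,4.53)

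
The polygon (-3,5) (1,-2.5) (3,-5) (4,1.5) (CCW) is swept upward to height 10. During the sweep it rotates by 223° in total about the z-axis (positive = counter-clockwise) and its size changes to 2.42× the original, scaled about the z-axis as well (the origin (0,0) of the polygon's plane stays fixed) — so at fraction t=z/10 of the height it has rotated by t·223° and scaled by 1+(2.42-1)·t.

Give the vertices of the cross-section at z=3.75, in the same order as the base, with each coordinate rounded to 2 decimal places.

Cross-section at z=3.75: (-8.13,-3.72) (3.98,1.10) (8.13,3.72) (-1.60,6.35)

t = z/height = 3.75/10 = 0.375
s = 1 + (scale-1)·z/height = 1 + (2.42-1)·3.75/10 = 1.532500
θ = twist·z/height = 223°·3.75/10 = 83.6250° = 1.459532 rad
cos θ = 0.111035, sin θ = 0.993816 (intermediates below are computed at full precision and shown rounded to 5 d.p.)
v1: (-3,5) → rotate → (-5.30219,-2.42627) → ×s → (-8.12560,-3.71826) → (-8.13,-3.72)
v2: (1,-2.5) → rotate → (2.59558,0.71623) → ×s → (3.97772,1.09762) → (3.98,1.10)
v3: (3,-5) → rotate → (5.30219,2.42627) → ×s → (8.12560,3.71826) → (8.13,3.72)
v4: (4,1.5) → rotate → (-1.04658,4.14182) → ×s → (-1.60389,6.34734) → (-1.60,6.35)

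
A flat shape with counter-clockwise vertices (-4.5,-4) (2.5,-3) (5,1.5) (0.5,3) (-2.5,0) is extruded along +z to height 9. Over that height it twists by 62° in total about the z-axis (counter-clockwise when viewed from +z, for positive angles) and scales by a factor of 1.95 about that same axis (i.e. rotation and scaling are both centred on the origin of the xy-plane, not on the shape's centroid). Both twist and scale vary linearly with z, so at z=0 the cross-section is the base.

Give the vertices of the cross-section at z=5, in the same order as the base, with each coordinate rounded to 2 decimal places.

Cross-section at z=5: (-2.21,-8.93) (5.74,-1.62) (5.00,6.21) (-1.96,4.21) (-3.15,-2.16)

t = z/height = 5/9 = 0.555556
s = 1 + (scale-1)·z/height = 1 + (1.95-1)·5/9 = 1.527778
θ = twist·z/height = 62°·5/9 = 34.4444° = 0.601169 rad
cos θ = 0.824675, sin θ = 0.565607 (intermediates below are computed at full precision and shown rounded to 5 d.p.)
v1: (-4.5,-4) → rotate → (-1.44861,-5.84393) → ×s → (-2.21315,-8.92823) → (-2.21,-8.93)
v2: (2.5,-3) → rotate → (3.75851,-1.06001) → ×s → (5.74217,-1.61946) → (5.74,-1.62)
v3: (5,1.5) → rotate → (3.27496,4.06505) → ×s → (5.00342,6.21049) → (5.00,6.21)
v4: (0.5,3) → rotate → (-1.28448,2.75683) → ×s → (-1.96240,4.21182) → (-1.96,4.21)
v5: (-2.5,0) → rotate → (-2.06169,-1.41402) → ×s → (-3.14980,-2.16030) → (-3.15,-2.16)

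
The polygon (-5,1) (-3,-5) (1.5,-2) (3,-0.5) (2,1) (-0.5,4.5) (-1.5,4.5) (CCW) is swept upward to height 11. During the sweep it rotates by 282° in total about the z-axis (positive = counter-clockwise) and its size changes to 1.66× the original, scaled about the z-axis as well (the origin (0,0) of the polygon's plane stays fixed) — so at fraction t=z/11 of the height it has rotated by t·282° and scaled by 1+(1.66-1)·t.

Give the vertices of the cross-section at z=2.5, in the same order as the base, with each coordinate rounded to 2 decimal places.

t = z/height = 2.5/11 = 0.227273
s = 1 + (scale-1)·z/height = 1 + (1.66-1)·2.5/11 = 1.150000
θ = twist·z/height = 282°·2.5/11 = 64.0909° = 1.118597 rad
cos θ = 0.436945, sin θ = 0.899488 (intermediates below are computed at full precision and shown rounded to 5 d.p.)
v1: (-5,1) → rotate → (-3.08421,-4.06050) → ×s → (-3.54684,-4.66957) → (-3.55,-4.67)
v2: (-3,-5) → rotate → (3.18661,-4.88319) → ×s → (3.66460,-5.61567) → (3.66,-5.62)
v3: (1.5,-2) → rotate → (2.45439,0.47534) → ×s → (2.82255,0.54665) → (2.82,0.55)
v4: (3,-0.5) → rotate → (1.76058,2.47999) → ×s → (2.02466,2.85199) → (2.02,2.85)
v5: (2,1) → rotate → (-0.02560,2.23592) → ×s → (-0.02944,2.57131) → (-0.03,2.57)
v6: (-0.5,4.5) → rotate → (-4.26617,1.51651) → ×s → (-4.90610,1.74398) → (-4.91,1.74)
v7: (-1.5,4.5) → rotate → (-4.70311,0.61702) → ×s → (-5.40858,0.70957) → (-5.41,0.71)

Cross-section at z=2.5: (-3.55,-4.67) (3.66,-5.62) (2.82,0.55) (2.02,2.85) (-0.03,2.57) (-4.91,1.74) (-5.41,0.71)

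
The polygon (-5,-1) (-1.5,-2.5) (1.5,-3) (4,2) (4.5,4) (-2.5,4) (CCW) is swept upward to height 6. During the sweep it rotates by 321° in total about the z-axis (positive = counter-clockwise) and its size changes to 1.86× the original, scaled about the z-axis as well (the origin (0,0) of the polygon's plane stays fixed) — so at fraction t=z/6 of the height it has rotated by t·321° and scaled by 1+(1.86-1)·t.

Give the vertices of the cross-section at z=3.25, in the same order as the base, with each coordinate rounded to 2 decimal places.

t = z/height = 3.25/6 = 0.541667
s = 1 + (scale-1)·z/height = 1 + (1.86-1)·3.25/6 = 1.465833
θ = twist·z/height = 321°·3.25/6 = 173.8750° = 3.034691 rad
cos θ = -0.994291, sin θ = 0.106698 (intermediates below are computed at full precision and shown rounded to 5 d.p.)
v1: (-5,-1) → rotate → (5.07816,0.46080) → ×s → (7.44373,0.67546) → (7.44,0.68)
v2: (-1.5,-2.5) → rotate → (1.75818,2.32568) → ×s → (2.57720,3.40906) → (2.58,3.41)
v3: (1.5,-3) → rotate → (-1.17134,3.14292) → ×s → (-1.71699,4.60700) → (-1.72,4.61)
v4: (4,2) → rotate → (-4.19056,-1.56179) → ×s → (-6.14267,-2.28933) → (-6.14,-2.29)
v5: (4.5,4) → rotate → (-4.90110,-3.49703) → ×s → (-7.18420,-5.12606) → (-7.18,-5.13)
v6: (-2.5,4) → rotate → (2.05894,-4.24391) → ×s → (3.01806,-6.22087) → (3.02,-6.22)

Cross-section at z=3.25: (7.44,0.68) (2.58,3.41) (-1.72,4.61) (-6.14,-2.29) (-7.18,-5.13) (3.02,-6.22)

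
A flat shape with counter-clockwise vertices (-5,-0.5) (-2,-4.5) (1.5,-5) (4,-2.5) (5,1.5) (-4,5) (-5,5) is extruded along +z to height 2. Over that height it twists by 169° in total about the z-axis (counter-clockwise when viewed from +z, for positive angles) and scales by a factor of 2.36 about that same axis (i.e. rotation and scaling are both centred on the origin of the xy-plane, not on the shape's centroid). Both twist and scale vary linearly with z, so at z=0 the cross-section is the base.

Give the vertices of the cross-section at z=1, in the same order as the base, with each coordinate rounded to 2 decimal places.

Cross-section at z=1: (0.03,-8.44) (7.20,-4.07) (8.60,1.70) (4.82,6.29) (-1.70,8.60) (-9.01,-5.88) (-9.17,-7.56)

t = z/height = 1/2 = 0.5
s = 1 + (scale-1)·z/height = 1 + (2.36-1)·1/2 = 1.680000
θ = twist·z/height = 169°·1/2 = 84.5000° = 1.474803 rad
cos θ = 0.095846, sin θ = 0.995396 (intermediates below are computed at full precision and shown rounded to 5 d.p.)
v1: (-5,-0.5) → rotate → (0.01847,-5.02490) → ×s → (0.03103,-8.44184) → (0.03,-8.44)
v2: (-2,-4.5) → rotate → (4.28759,-2.42210) → ×s → (7.20315,-4.06913) → (7.20,-4.07)
v3: (1.5,-5) → rotate → (5.12075,1.01387) → ×s → (8.60286,1.70329) → (8.60,1.70)
v4: (4,-2.5) → rotate → (2.87187,3.74197) → ×s → (4.82475,6.28651) → (4.82,6.29)
v5: (5,1.5) → rotate → (-1.01387,5.12075) → ×s → (-1.70329,8.60286) → (-1.70,8.60)
v6: (-4,5) → rotate → (-5.36036,-3.50236) → ×s → (-9.00541,-5.88396) → (-9.01,-5.88)
v7: (-5,5) → rotate → (-5.45621,-4.49775) → ×s → (-9.16643,-7.55622) → (-9.17,-7.56)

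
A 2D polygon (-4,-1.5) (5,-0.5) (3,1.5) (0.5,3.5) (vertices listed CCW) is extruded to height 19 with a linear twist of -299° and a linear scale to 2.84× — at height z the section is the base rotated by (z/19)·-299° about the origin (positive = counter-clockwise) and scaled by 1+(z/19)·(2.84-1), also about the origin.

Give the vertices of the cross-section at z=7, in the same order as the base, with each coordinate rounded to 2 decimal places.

t = z/height = 7/19 = 0.368421
s = 1 + (scale-1)·z/height = 1 + (2.84-1)·7/19 = 1.677895
θ = twist·z/height = -299°·7/19 = -110.1579° = -1.922618 rad
cos θ = -0.344608, sin θ = -0.938747 (intermediates below are computed at full precision and shown rounded to 5 d.p.)
v1: (-4,-1.5) → rotate → (-0.02969,4.27190) → ×s → (-0.04981,7.16780) → (-0.05,7.17)
v2: (5,-0.5) → rotate → (-2.19242,-4.52143) → ×s → (-3.67864,-7.58648) → (-3.68,-7.59)
v3: (3,1.5) → rotate → (0.37429,-3.33315) → ×s → (0.62803,-5.59268) → (0.63,-5.59)
v4: (0.5,3.5) → rotate → (3.11331,-1.67550) → ×s → (5.22380,-2.81132) → (5.22,-2.81)

Cross-section at z=7: (-0.05,7.17) (-3.68,-7.59) (0.63,-5.59) (5.22,-2.81)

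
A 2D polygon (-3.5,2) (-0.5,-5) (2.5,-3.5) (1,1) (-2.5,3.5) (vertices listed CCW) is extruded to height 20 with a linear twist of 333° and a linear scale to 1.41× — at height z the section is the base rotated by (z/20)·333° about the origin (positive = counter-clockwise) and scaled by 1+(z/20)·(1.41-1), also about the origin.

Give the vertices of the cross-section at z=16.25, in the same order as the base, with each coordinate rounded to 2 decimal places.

Cross-section at z=16.25: (2.62,4.69) (-6.67,0.60) (-4.63,-3.38) (1.35,-1.32) (4.63,3.38)

t = z/height = 16.25/20 = 0.8125
s = 1 + (scale-1)·z/height = 1 + (1.41-1)·16.25/20 = 1.333125
θ = twist·z/height = 333°·16.25/20 = 270.5625° = 4.722206 rad
cos θ = 0.009817, sin θ = -0.999952 (intermediates below are computed at full precision and shown rounded to 5 d.p.)
v1: (-3.5,2) → rotate → (1.96554,3.51947) → ×s → (2.62031,4.69189) → (2.62,4.69)
v2: (-0.5,-5) → rotate → (-5.00467,0.45089) → ×s → (-6.67185,0.60109) → (-6.67,0.60)
v3: (2.5,-3.5) → rotate → (-3.47529,-2.53424) → ×s → (-4.63299,-3.37846) → (-4.63,-3.38)
v4: (1,1) → rotate → (1.00977,-0.99013) → ×s → (1.34615,-1.31997) → (1.35,-1.32)
v5: (-2.5,3.5) → rotate → (3.47529,2.53424) → ×s → (4.63299,3.37846) → (4.63,3.38)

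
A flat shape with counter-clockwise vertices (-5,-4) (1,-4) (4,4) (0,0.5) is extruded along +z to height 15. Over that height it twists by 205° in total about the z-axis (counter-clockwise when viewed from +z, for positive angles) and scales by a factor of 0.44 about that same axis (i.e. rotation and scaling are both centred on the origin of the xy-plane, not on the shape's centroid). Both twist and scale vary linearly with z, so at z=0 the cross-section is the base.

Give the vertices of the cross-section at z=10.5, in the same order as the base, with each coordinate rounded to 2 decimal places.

Cross-section at z=10.5: (3.89,0.15) (0.96,2.32) (-3.40,-0.51) (-0.18,-0.24)

t = z/height = 10.5/15 = 0.7
s = 1 + (scale-1)·z/height = 1 + (0.44-1)·10.5/15 = 0.608000
θ = twist·z/height = 205°·10.5/15 = 143.5000° = 2.504547 rad
cos θ = -0.803857, sin θ = 0.594823 (intermediates below are computed at full precision and shown rounded to 5 d.p.)
v1: (-5,-4) → rotate → (6.39858,0.24131) → ×s → (3.89033,0.14672) → (3.89,0.15)
v2: (1,-4) → rotate → (1.57543,3.81025) → ×s → (0.95786,2.31663) → (0.96,2.32)
v3: (4,4) → rotate → (-5.59472,-0.83614) → ×s → (-3.40159,-0.50837) → (-3.40,-0.51)
v4: (0,0.5) → rotate → (-0.29741,-0.40193) → ×s → (-0.18083,-0.24437) → (-0.18,-0.24)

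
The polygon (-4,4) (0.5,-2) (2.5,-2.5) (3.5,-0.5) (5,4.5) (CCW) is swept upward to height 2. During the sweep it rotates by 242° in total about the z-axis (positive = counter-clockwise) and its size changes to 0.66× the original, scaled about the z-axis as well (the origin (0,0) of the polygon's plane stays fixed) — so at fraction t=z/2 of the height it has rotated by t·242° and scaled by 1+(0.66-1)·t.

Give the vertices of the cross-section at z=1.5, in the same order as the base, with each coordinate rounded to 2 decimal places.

t = z/height = 1.5/2 = 0.75
s = 1 + (scale-1)·z/height = 1 + (0.66-1)·1.5/2 = 0.745000
θ = twist·z/height = 242°·1.5/2 = 181.5000° = 3.167773 rad
cos θ = -0.999657, sin θ = -0.026177 (intermediates below are computed at full precision and shown rounded to 5 d.p.)
v1: (-4,4) → rotate → (4.10334,-3.89392) → ×s → (3.05699,-2.90097) → (3.06,-2.90)
v2: (0.5,-2) → rotate → (-0.55218,1.98623) → ×s → (-0.41138,1.47974) → (-0.41,1.48)
v3: (2.5,-2.5) → rotate → (-2.56459,2.43370) → ×s → (-1.91062,1.81311) → (-1.91,1.81)
v4: (3.5,-0.5) → rotate → (-3.51189,0.40821) → ×s → (-2.61636,0.30412) → (-2.62,0.30)
v5: (5,4.5) → rotate → (-4.88049,-4.62934) → ×s → (-3.63597,-3.44886) → (-3.64,-3.45)

Cross-section at z=1.5: (3.06,-2.90) (-0.41,1.48) (-1.91,1.81) (-2.62,0.30) (-3.64,-3.45)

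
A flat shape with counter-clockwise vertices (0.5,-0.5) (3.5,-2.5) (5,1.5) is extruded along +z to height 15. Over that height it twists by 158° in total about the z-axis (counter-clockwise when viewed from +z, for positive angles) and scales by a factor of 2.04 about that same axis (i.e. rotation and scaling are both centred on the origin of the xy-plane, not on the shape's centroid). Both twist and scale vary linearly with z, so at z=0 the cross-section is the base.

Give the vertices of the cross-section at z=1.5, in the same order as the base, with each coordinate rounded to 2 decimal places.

t = z/height = 1.5/15 = 0.1
s = 1 + (scale-1)·z/height = 1 + (2.04-1)·1.5/15 = 1.104000
θ = twist·z/height = 158°·1.5/15 = 15.8000° = 0.275762 rad
cos θ = 0.962218, sin θ = 0.272280 (intermediates below are computed at full precision and shown rounded to 5 d.p.)
v1: (0.5,-0.5) → rotate → (0.61725,-0.34497) → ×s → (0.68144,-0.38085) → (0.68,-0.38)
v2: (3.5,-2.5) → rotate → (4.04846,-1.45256) → ×s → (4.46950,-1.60363) → (4.47,-1.60)
v3: (5,1.5) → rotate → (4.40267,2.80473) → ×s → (4.86055,3.09642) → (4.86,3.10)

Cross-section at z=1.5: (0.68,-0.38) (4.47,-1.60) (4.86,3.10)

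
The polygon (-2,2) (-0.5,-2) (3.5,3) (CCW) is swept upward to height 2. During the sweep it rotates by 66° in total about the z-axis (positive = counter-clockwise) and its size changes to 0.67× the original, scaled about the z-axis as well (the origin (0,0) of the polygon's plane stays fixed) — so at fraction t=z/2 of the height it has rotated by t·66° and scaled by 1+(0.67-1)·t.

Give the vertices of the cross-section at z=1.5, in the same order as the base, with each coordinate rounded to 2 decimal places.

t = z/height = 1.5/2 = 0.75
s = 1 + (scale-1)·z/height = 1 + (0.67-1)·1.5/2 = 0.752500
θ = twist·z/height = 66°·1.5/2 = 49.5000° = 0.863938 rad
cos θ = 0.649448, sin θ = 0.760406 (intermediates below are computed at full precision and shown rounded to 5 d.p.)
v1: (-2,2) → rotate → (-2.81971,-0.22192) → ×s → (-2.12183,-0.16699) → (-2.12,-0.17)
v2: (-0.5,-2) → rotate → (1.19609,-1.67910) → ×s → (0.90006,-1.26352) → (0.90,-1.26)
v3: (3.5,3) → rotate → (-0.00815,4.60977) → ×s → (-0.00613,3.46885) → (-0.01,3.47)

Cross-section at z=1.5: (-2.12,-0.17) (0.90,-1.26) (-0.01,3.47)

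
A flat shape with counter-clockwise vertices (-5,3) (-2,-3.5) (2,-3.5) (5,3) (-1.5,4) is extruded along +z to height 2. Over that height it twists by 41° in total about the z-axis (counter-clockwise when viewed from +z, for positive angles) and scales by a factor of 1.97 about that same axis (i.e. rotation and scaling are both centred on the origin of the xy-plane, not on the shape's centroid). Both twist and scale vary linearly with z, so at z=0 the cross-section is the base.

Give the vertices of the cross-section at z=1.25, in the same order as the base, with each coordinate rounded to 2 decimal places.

Cross-section at z=1.25: (-9.33,0.87) (-0.47,-6.46) (5.33,-3.68) (5.16,7.82) (-4.95,4.75)

t = z/height = 1.25/2 = 0.625
s = 1 + (scale-1)·z/height = 1 + (1.97-1)·1.25/2 = 1.606250
θ = twist·z/height = 41°·1.25/2 = 25.6250° = 0.447241 rad
cos θ = 0.901644, sin θ = 0.432479 (intermediates below are computed at full precision and shown rounded to 5 d.p.)
v1: (-5,3) → rotate → (-5.80566,0.54254) → ×s → (-9.32534,0.87145) → (-9.33,0.87)
v2: (-2,-3.5) → rotate → (-0.28961,-4.02071) → ×s → (-0.46519,-6.45827) → (-0.47,-6.46)
v3: (2,-3.5) → rotate → (3.31697,-2.29080) → ×s → (5.32788,-3.67959) → (5.33,-3.68)
v4: (5,3) → rotate → (3.21078,4.86733) → ×s → (5.15732,7.81815) → (5.16,7.82)
v5: (-1.5,4) → rotate → (-3.08238,2.95786) → ×s → (-4.95108,4.75106) → (-4.95,4.75)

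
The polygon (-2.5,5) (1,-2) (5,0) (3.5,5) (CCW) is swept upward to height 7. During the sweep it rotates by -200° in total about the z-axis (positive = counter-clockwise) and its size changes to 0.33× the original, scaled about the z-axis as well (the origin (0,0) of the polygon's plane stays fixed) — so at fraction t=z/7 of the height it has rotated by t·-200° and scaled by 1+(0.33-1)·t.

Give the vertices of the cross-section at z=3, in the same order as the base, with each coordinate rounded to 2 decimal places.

t = z/height = 3/7 = 0.428571
s = 1 + (scale-1)·z/height = 1 + (0.33-1)·3/7 = 0.712857
θ = twist·z/height = -200°·3/7 = -85.7143° = -1.495997 rad
cos θ = 0.074730, sin θ = -0.997204 (intermediates below are computed at full precision and shown rounded to 5 d.p.)
v1: (-2.5,5) → rotate → (4.79919,2.86666) → ×s → (3.42114,2.04352) → (3.42,2.04)
v2: (1,-2) → rotate → (-1.91968,-1.14666) → ×s → (-1.36846,-0.81741) → (-1.37,-0.82)
v3: (5,0) → rotate → (0.37365,-4.98602) → ×s → (0.26636,-3.55432) → (0.27,-3.55)
v4: (3.5,5) → rotate → (5.24757,-3.11656) → ×s → (3.74077,-2.22166) → (3.74,-2.22)

Cross-section at z=3: (3.42,2.04) (-1.37,-0.82) (0.27,-3.55) (3.74,-2.22)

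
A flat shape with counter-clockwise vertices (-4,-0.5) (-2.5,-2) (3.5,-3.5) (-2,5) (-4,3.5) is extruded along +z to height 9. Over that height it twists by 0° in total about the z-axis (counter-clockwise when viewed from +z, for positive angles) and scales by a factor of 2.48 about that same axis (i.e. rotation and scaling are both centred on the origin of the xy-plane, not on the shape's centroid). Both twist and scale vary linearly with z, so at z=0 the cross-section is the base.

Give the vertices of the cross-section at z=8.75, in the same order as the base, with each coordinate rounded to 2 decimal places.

t = z/height = 8.75/9 = 0.972222
s = 1 + (scale-1)·z/height = 1 + (2.48-1)·8.75/9 = 2.438889
θ = twist·z/height = 0°·8.75/9 = 0.0000° = 0.000000 rad
cos θ = 1.000000, sin θ = 0.000000 (intermediates below are computed at full precision and shown rounded to 5 d.p.)
v1: (-4,-0.5) → rotate → (-4.00000,-0.50000) → ×s → (-9.75556,-1.21944) → (-9.76,-1.22)
v2: (-2.5,-2) → rotate → (-2.50000,-2.00000) → ×s → (-6.09722,-4.87778) → (-6.10,-4.88)
v3: (3.5,-3.5) → rotate → (3.50000,-3.50000) → ×s → (8.53611,-8.53611) → (8.54,-8.54)
v4: (-2,5) → rotate → (-2.00000,5.00000) → ×s → (-4.87778,12.19444) → (-4.88,12.19)
v5: (-4,3.5) → rotate → (-4.00000,3.50000) → ×s → (-9.75556,8.53611) → (-9.76,8.54)

Cross-section at z=8.75: (-9.76,-1.22) (-6.10,-4.88) (8.54,-8.54) (-4.88,12.19) (-9.76,8.54)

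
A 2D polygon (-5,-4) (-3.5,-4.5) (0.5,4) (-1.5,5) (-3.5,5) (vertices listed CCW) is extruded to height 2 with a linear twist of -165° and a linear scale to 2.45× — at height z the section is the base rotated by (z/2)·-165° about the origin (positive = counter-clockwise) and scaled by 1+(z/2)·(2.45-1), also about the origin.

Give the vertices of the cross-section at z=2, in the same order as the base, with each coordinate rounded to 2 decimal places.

Cross-section at z=2: (9.30,12.64) (5.43,12.87) (1.35,-9.78) (6.72,-10.88) (11.45,-9.61)

t = z/height = 2/2 = 1
s = 1 + (scale-1)·z/height = 1 + (2.45-1)·2/2 = 2.450000
θ = twist·z/height = -165°·2/2 = -165.0000° = -2.879793 rad
cos θ = -0.965926, sin θ = -0.258819 (intermediates below are computed at full precision and shown rounded to 5 d.p.)
v1: (-5,-4) → rotate → (3.79435,5.15780) → ×s → (9.29616,12.63661) → (9.30,12.64)
v2: (-3.5,-4.5) → rotate → (2.21605,5.25253) → ×s → (5.42933,12.86871) → (5.43,12.87)
v3: (0.5,4) → rotate → (0.55231,-3.99311) → ×s → (1.35317,-9.78313) → (1.35,-9.78)
v4: (-1.5,5) → rotate → (2.74298,-4.44140) → ×s → (6.72031,-10.88143) → (6.72,-10.88)
v5: (-3.5,5) → rotate → (4.67484,-3.92376) → ×s → (11.45335,-9.61322) → (11.45,-9.61)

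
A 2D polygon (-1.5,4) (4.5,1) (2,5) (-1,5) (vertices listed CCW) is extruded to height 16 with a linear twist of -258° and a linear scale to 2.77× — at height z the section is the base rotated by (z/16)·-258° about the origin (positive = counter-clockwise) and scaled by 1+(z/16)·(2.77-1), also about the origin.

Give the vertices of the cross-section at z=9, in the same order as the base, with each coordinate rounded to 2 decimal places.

t = z/height = 9/16 = 0.5625
s = 1 + (scale-1)·z/height = 1 + (2.77-1)·9/16 = 1.995625
θ = twist·z/height = -258°·9/16 = -145.1250° = -2.532909 rad
cos θ = -0.820401, sin θ = -0.571788 (intermediates below are computed at full precision and shown rounded to 5 d.p.)
v1: (-1.5,4) → rotate → (3.51775,-2.42392) → ×s → (7.02012,-4.83724) → (7.02,-4.84)
v2: (4.5,1) → rotate → (-3.12002,-3.39345) → ×s → (-6.22639,-6.77205) → (-6.23,-6.77)
v3: (2,5) → rotate → (1.21814,-5.24558) → ×s → (2.43094,-10.46822) → (2.43,-10.47)
v4: (-1,5) → rotate → (3.67934,-3.53022) → ×s → (7.34259,-7.04499) → (7.34,-7.04)

Cross-section at z=9: (7.02,-4.84) (-6.23,-6.77) (2.43,-10.47) (7.34,-7.04)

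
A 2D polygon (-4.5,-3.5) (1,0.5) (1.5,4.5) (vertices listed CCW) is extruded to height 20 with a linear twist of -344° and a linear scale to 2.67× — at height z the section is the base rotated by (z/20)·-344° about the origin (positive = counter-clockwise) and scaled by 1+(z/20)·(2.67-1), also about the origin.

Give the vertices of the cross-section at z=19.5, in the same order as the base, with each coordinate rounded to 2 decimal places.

t = z/height = 19.5/20 = 0.975
s = 1 + (scale-1)·z/height = 1 + (2.67-1)·19.5/20 = 2.628250
θ = twist·z/height = -344°·19.5/20 = -335.4000° = -5.853834 rad
cos θ = 0.909236, sin θ = 0.416281 (intermediates below are computed at full precision and shown rounded to 5 d.p.)
v1: (-4.5,-3.5) → rotate → (-2.63458,-5.05559) → ×s → (-6.92433,-13.28735) → (-6.92,-13.29)
v2: (1,0.5) → rotate → (0.70110,0.87090) → ×s → (1.84265,2.28894) → (1.84,2.29)
v3: (1.5,4.5) → rotate → (-0.50941,4.71598) → ×s → (-1.33886,12.39478) → (-1.34,12.39)

Cross-section at z=19.5: (-6.92,-13.29) (1.84,2.29) (-1.34,12.39)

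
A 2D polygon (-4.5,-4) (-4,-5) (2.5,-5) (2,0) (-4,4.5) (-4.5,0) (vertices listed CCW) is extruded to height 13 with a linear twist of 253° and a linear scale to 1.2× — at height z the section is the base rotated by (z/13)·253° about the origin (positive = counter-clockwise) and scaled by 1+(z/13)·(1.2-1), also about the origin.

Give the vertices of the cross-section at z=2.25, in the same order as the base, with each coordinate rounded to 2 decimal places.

t = z/height = 2.25/13 = 0.173077
s = 1 + (scale-1)·z/height = 1 + (1.2-1)·2.25/13 = 1.034615
θ = twist·z/height = 253°·2.25/13 = 43.7885° = 0.764253 rad
cos θ = 0.721900, sin θ = 0.691998 (intermediates below are computed at full precision and shown rounded to 5 d.p.)
v1: (-4.5,-4) → rotate → (-0.48056,-6.00159) → ×s → (-0.49719,-6.20934) → (-0.50,-6.21)
v2: (-4,-5) → rotate → (0.57239,-6.37749) → ×s → (0.59220,-6.59825) → (0.59,-6.60)
v3: (2.5,-5) → rotate → (5.26474,-1.87950) → ×s → (5.44698,-1.94456) → (5.45,-1.94)
v4: (2,0) → rotate → (1.44380,1.38400) → ×s → (1.49378,1.43190) → (1.49,1.43)
v5: (-4,4.5) → rotate → (-6.00159,0.48056) → ×s → (-6.20934,0.49719) → (-6.21,0.50)
v6: (-4.5,0) → rotate → (-3.24855,-3.11399) → ×s → (-3.36100,-3.22178) → (-3.36,-3.22)

Cross-section at z=2.25: (-0.50,-6.21) (0.59,-6.60) (5.45,-1.94) (1.49,1.43) (-6.21,0.50) (-3.36,-3.22)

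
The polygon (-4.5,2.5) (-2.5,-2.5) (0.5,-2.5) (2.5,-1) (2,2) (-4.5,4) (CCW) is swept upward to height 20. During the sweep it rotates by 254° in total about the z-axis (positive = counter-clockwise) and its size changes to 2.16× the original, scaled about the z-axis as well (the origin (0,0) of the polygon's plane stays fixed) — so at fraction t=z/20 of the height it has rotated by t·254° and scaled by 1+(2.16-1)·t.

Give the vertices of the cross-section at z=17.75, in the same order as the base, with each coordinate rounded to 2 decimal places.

Cross-section at z=17.75: (10.02,2.94) (-0.05,7.18) (-4.33,2.84) (-5.01,-2.19) (0.04,-5.74) (12.19,0.81)

t = z/height = 17.75/20 = 0.8875
s = 1 + (scale-1)·z/height = 1 + (2.16-1)·17.75/20 = 2.029500
θ = twist·z/height = 254°·17.75/20 = 225.4250° = 3.934408 rad
cos θ = -0.701842, sin θ = -0.712332 (intermediates below are computed at full precision and shown rounded to 5 d.p.)
v1: (-4.5,2.5) → rotate → (4.93912,1.45089) → ×s → (10.02395,2.94458) → (10.02,2.94)
v2: (-2.5,-2.5) → rotate → (-0.02623,3.53544) → ×s → (-0.05322,7.17517) → (-0.05,7.18)
v3: (0.5,-2.5) → rotate → (-2.13175,1.39844) → ×s → (-4.32639,2.83813) → (-4.33,2.84)
v4: (2.5,-1) → rotate → (-2.46694,-1.07899) → ×s → (-5.00665,-2.18981) → (-5.01,-2.19)
v5: (2,2) → rotate → (0.02098,-2.82835) → ×s → (0.04258,-5.74013) → (0.04,-5.74)
v6: (-4.5,4) → rotate → (6.00762,0.39813) → ×s → (12.19246,0.80800) → (12.19,0.81)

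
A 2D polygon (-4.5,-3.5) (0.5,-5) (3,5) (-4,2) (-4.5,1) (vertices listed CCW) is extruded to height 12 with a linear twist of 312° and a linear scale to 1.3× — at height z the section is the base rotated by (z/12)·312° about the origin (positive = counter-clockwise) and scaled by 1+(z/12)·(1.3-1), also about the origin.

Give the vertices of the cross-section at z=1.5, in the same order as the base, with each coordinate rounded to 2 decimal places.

t = z/height = 1.5/12 = 0.125
s = 1 + (scale-1)·z/height = 1 + (1.3-1)·1.5/12 = 1.037500
θ = twist·z/height = 312°·1.5/12 = 39.0000° = 0.680678 rad
cos θ = 0.777146, sin θ = 0.629320 (intermediates below are computed at full precision and shown rounded to 5 d.p.)
v1: (-4.5,-3.5) → rotate → (-1.29454,-5.55195) → ×s → (-1.34308,-5.76015) → (-1.34,-5.76)
v2: (0.5,-5) → rotate → (3.53517,-3.57107) → ×s → (3.66774,-3.70498) → (3.67,-3.70)
v3: (3,5) → rotate → (-0.81516,5.77369) → ×s → (-0.84573,5.99020) → (-0.85,5.99)
v4: (-4,2) → rotate → (-4.36722,-0.96299) → ×s → (-4.53100,-0.99910) → (-4.53,-1.00)
v5: (-4.5,1) → rotate → (-4.12648,-2.05480) → ×s → (-4.28122,-2.13185) → (-4.28,-2.13)

Cross-section at z=1.5: (-1.34,-5.76) (3.67,-3.70) (-0.85,5.99) (-4.53,-1.00) (-4.28,-2.13)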